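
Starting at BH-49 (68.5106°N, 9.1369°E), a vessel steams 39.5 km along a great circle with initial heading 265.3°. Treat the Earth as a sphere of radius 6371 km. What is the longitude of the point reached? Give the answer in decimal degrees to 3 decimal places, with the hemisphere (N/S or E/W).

δ = d/R = 39.5/6371 = 0.006200 rad
φ₂ = arcsin(sin φ₁ cos δ + cos φ₁ sin δ cos θ)
   = arcsin(0.93049·0.99998 + 0.36633·0.00620·-0.08194) = 68.47872°
λ₂ = λ₁ + atan2(sin θ sin δ cos φ₁, cos δ − sin φ₁ sin φ₂) = 8.17178°

8.172°E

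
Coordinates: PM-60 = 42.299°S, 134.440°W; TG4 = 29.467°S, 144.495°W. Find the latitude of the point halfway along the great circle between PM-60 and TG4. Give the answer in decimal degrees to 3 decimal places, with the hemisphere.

35.987°S

Bx = cos φ₂ cos Δλ = 0.857267,  By = cos φ₂ sin Δλ = -0.152008
φₘ = atan2(sin φ₁ + sin φ₂, √((cos φ₁ + Bx)² + By²)) = -35.98725°
λₘ = λ₁ + atan2(By, cos φ₁ + Bx) = -139.87753°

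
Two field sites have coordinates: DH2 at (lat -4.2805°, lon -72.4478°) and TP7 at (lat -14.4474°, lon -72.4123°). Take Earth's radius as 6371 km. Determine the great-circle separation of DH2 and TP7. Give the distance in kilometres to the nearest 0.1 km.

Δφ = -10.1669°,  Δλ = 0.0355°
a = sin²(Δφ/2) + cos φ₁ cos φ₂ sin²(Δλ/2) = 0.007851
c = 2·arcsin(√a) = 0.177447 rad = 10.1670°
d = R·c = 6371 × 0.177447 = 1130.5 km

1130.5 km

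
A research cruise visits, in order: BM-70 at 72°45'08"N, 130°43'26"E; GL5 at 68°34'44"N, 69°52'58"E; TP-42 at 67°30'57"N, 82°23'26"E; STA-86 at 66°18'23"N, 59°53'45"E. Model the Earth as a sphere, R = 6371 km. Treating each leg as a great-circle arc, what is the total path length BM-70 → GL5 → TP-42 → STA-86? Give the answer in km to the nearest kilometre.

3701 km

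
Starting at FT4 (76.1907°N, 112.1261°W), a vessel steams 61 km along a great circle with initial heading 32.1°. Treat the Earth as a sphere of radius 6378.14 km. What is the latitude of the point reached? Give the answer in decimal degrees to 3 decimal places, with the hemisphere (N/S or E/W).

76.652°N

δ = d/R = 61/6378.14 = 0.009564 rad
φ₂ = arcsin(sin φ₁ cos δ + cos φ₁ sin δ cos θ)
   = arcsin(0.97110·0.99995 + 0.23869·0.00956·0.84712) = 76.65178°
λ₂ = λ₁ + atan2(sin θ sin δ cos φ₁, cos δ − sin φ₁ sin φ₂) = -110.86473°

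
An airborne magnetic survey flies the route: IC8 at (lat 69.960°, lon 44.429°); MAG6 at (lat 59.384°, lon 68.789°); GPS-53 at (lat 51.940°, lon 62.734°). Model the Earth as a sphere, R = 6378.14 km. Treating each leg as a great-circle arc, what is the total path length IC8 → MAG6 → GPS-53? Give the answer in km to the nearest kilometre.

IC8→MAG6: c = 0.255744 rad, d = 1631.17 km
MAG6→GPS-53: c = 0.142807 rad, d = 910.84 km
Total = 1631.17 + 910.84 = 2542.02 km

2542 km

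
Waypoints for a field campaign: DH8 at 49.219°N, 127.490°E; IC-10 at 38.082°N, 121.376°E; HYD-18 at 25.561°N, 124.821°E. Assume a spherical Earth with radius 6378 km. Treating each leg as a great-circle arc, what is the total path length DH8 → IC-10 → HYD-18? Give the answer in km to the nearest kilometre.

DH8→IC-10: c = 0.208977 rad, d = 1332.85 km
IC-10→HYD-18: c = 0.224375 rad, d = 1431.06 km
Total = 1332.85 + 1431.06 = 2763.91 km

2764 km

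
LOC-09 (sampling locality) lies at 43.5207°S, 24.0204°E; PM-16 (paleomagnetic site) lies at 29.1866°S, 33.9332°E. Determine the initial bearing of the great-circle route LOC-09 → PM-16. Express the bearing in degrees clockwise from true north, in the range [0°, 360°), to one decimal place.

32.2°

Δλ = 9.9128°
y = sin Δλ · cos φ₂ = 0.150292
x = cos φ₁ sin φ₂ − sin φ₁ cos φ₂ cos Δλ = 0.238600
θ = atan2(y, x) = 32.2065° → 32.2065° (mod 360°)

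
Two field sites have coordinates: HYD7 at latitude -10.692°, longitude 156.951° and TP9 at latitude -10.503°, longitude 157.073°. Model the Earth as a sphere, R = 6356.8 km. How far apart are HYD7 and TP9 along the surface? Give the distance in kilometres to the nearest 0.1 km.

Δφ = 0.1890°,  Δλ = 0.1220°
a = sin²(Δφ/2) + cos φ₁ cos φ₂ sin²(Δλ/2) = 0.000004
c = 2·arcsin(√a) = 0.003907 rad = 0.2238°
d = R·c = 6356.8 × 0.003907 = 24.8 km

24.8 km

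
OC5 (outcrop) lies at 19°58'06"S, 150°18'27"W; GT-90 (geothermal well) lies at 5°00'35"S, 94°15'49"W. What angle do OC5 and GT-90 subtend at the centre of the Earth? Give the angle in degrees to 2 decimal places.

OC5: φ = -19.96833°, λ = -150.30750°
GT-90: φ = -5.00972°, λ = -94.26361°
Δφ = 14.9586°,  Δλ = 56.0439°
a = sin²(Δφ/2) + cos φ₁ cos φ₂ sin²(Δλ/2) = 0.223603
c = 2·arcsin(√a) = 0.985083 rad = 56.4411°

56.44°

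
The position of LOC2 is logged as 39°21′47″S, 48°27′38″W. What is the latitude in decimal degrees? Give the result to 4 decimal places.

39° + 21′/60 + 47″/3600 = 39 + 0.35000 + 0.01306 = 39.3631°

39.3631°S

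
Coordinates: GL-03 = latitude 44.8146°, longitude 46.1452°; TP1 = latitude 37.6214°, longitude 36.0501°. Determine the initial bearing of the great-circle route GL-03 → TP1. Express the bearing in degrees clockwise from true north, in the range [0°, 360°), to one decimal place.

230.0°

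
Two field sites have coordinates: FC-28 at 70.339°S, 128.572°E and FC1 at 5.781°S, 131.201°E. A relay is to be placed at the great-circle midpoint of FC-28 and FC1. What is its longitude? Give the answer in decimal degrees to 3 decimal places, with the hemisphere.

Bx = cos φ₂ cos Δλ = 0.993867,  By = cos φ₂ sin Δλ = 0.045635
φₘ = atan2(sin φ₁ + sin φ₂, √((cos φ₁ + Bx)² + By²)) = -38.06553°
λₘ = λ₁ + atan2(By, cos φ₁ + Bx) = 130.53670°

130.537°E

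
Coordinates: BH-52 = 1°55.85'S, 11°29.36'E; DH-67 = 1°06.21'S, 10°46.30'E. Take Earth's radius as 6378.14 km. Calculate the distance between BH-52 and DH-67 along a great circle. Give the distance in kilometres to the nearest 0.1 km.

121.9 km

BH-52: φ = -1.93083°, λ = +11.48933°
DH-67: φ = -1.10350°, λ = +10.77167°
Δφ = 0.8273°,  Δλ = -0.7177°
a = sin²(Δφ/2) + cos φ₁ cos φ₂ sin²(Δλ/2) = 0.000091
c = 2·arcsin(√a) = 0.019112 rad = 1.0951°
d = R·c = 6378.14 × 0.019112 = 121.9 km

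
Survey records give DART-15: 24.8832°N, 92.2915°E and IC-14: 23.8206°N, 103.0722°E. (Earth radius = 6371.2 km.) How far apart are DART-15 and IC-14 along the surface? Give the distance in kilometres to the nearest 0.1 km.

1098.2 km

Δφ = -1.0626°,  Δλ = 10.7807°
a = sin²(Δφ/2) + cos φ₁ cos φ₂ sin²(Δλ/2) = 0.007410
c = 2·arcsin(√a) = 0.172372 rad = 9.8762°
d = R·c = 6371.2 × 0.172372 = 1098.2 km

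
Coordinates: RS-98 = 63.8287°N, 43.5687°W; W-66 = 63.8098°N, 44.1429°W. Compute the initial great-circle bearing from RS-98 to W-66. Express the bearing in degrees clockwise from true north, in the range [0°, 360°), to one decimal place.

266.0°

Δλ = -0.5742°
y = sin Δλ · cos φ₂ = -0.004423
x = cos φ₁ sin φ₂ − sin φ₁ cos φ₂ cos Δλ = -0.000310
θ = atan2(y, x) = -94.0089° → 265.9911° (mod 360°)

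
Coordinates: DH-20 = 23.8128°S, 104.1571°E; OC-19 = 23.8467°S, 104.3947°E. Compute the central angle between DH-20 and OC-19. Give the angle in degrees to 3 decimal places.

Δφ = -0.0339°,  Δλ = 0.2376°
a = sin²(Δφ/2) + cos φ₁ cos φ₂ sin²(Δλ/2) = 0.000004
c = 2·arcsin(√a) = 0.003839 rad = 0.2200°

0.220°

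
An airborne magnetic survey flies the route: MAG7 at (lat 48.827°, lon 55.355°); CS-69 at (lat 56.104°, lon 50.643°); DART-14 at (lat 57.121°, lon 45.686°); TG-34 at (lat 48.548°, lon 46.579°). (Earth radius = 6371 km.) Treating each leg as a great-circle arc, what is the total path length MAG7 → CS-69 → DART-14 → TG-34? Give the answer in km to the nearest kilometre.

2148 km

MAG7→CS-69: c = 0.136455 rad, d = 869.35 km
CS-69→DART-14: c = 0.050796 rad, d = 323.62 km
DART-14→TG-34: c = 0.149920 rad, d = 955.14 km
Total = 869.35 + 323.62 + 955.14 = 2148.11 km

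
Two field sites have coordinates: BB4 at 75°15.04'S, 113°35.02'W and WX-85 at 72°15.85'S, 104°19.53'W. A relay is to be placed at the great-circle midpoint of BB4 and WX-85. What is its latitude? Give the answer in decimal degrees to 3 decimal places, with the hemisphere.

BB4: φ = -75.25067°, λ = -113.58367°
WX-85: φ = -72.26417°, λ = -104.32550°
Bx = cos φ₂ cos Δλ = 0.300661,  By = cos φ₂ sin Δλ = 0.049010
φₘ = atan2(sin φ₁ + sin φ₂, √((cos φ₁ + Bx)² + By²)) = -73.80722°
λₘ = λ₁ + atan2(By, cos φ₁ + Bx) = -108.53948°

73.807°S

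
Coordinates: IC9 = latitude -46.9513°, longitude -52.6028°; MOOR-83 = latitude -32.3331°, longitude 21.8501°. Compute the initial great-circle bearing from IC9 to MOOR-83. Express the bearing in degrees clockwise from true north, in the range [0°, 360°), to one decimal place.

103.8°

Δλ = 74.4529°
y = sin Δλ · cos φ₂ = 0.814037
x = cos φ₁ sin φ₂ − sin φ₁ cos φ₂ cos Δλ = -0.199592
θ = atan2(y, x) = 103.7765° → 103.7765° (mod 360°)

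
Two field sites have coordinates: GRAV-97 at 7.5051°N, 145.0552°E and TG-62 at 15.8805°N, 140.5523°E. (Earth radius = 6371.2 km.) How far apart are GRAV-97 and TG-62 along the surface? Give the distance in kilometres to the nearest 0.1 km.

Δφ = 8.3754°,  Δλ = -4.5029°
a = sin²(Δφ/2) + cos φ₁ cos φ₂ sin²(Δλ/2) = 0.006804
c = 2·arcsin(√a) = 0.165163 rad = 9.4631°
d = R·c = 6371.2 × 0.165163 = 1052.3 km

1052.3 km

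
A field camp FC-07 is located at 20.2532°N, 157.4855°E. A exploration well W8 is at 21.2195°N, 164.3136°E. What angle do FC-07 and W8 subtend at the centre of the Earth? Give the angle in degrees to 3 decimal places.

6.458°

Δφ = 0.9663°,  Δλ = 6.8281°
a = sin²(Δφ/2) + cos φ₁ cos φ₂ sin²(Δλ/2) = 0.003173
c = 2·arcsin(√a) = 0.112712 rad = 6.4579°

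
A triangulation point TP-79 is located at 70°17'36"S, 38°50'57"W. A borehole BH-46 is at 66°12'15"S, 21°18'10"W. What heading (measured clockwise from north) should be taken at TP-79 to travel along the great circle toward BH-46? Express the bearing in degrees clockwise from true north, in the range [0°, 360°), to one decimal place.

66.2°

TP-79: φ = -70.29333°, λ = -38.84917°
BH-46: φ = -66.20417°, λ = -21.30278°
Δλ = 17.5464°
y = sin Δλ · cos φ₂ = 0.121640
x = cos φ₁ sin φ₂ − sin φ₁ cos φ₂ cos Δλ = 0.053636
θ = atan2(y, x) = 66.2055° → 66.2055° (mod 360°)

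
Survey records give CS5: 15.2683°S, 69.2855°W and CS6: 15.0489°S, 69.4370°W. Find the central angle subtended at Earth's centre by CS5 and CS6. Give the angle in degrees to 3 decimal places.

0.264°

Δφ = 0.2194°,  Δλ = -0.1515°
a = sin²(Δφ/2) + cos φ₁ cos φ₂ sin²(Δλ/2) = 0.000005
c = 2·arcsin(√a) = 0.004602 rad = 0.2637°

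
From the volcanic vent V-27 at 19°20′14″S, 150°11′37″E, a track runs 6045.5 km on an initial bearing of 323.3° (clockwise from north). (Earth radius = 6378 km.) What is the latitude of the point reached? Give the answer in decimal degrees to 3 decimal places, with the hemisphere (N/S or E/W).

24.914°N

V-27: φ = -19.33722°, λ = +150.19361°
δ = d/R = 6045.5/6378 = 0.947868 rad
φ₂ = arcsin(sin φ₁ cos δ + cos φ₁ sin δ cos θ)
   = arcsin(-0.33113·0.58342 + 0.94359·0.81217·0.80178) = 24.91416°
λ₂ = λ₁ + atan2(sin θ sin δ cos φ₁, cos δ − sin φ₁ sin φ₂) = 117.83756°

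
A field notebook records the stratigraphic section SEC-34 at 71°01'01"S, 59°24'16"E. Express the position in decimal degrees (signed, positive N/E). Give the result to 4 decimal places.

lat: 71.0169° S → -71.0169°
lon: 59.4044° E → +59.4044°

-71.0169°, +59.4044°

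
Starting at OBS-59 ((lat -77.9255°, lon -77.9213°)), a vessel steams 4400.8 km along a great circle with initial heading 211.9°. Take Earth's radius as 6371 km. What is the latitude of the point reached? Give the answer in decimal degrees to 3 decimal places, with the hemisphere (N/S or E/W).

60.096°S

δ = d/R = 4400.8/6371 = 0.690755 rad
φ₂ = arcsin(sin φ₁ cos δ + cos φ₁ sin δ cos θ)
   = arcsin(-0.97788·0.77077 + 0.20918·0.63712·-0.84897) = -60.09574°
λ₂ = λ₁ + atan2(sin θ sin δ cos φ₁, cos δ − sin φ₁ sin φ₂) = 144.55707°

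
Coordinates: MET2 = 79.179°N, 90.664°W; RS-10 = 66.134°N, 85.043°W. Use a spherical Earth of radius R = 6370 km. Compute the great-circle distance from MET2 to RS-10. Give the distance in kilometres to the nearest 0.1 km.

Δφ = -13.0450°,  Δλ = 5.6210°
a = sin²(Δφ/2) + cos φ₁ cos φ₂ sin²(Δλ/2) = 0.013086
c = 2·arcsin(√a) = 0.229291 rad = 13.1374°
d = R·c = 6370 × 0.229291 = 1460.6 km

1460.6 km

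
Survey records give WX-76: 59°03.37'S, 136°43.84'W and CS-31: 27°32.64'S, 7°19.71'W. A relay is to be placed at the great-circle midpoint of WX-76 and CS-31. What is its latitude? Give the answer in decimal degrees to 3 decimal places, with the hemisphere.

62.512°S

WX-76: φ = -59.05617°, λ = -136.73067°
CS-31: φ = -27.54400°, λ = -7.32850°
Bx = cos φ₂ cos Δλ = -0.562814,  By = cos φ₂ sin Δλ = 0.685128
φₘ = atan2(sin φ₁ + sin φ₂, √((cos φ₁ + Bx)² + By²)) = -62.51199°
λₘ = λ₁ + atan2(By, cos φ₁ + Bx) = -42.67182°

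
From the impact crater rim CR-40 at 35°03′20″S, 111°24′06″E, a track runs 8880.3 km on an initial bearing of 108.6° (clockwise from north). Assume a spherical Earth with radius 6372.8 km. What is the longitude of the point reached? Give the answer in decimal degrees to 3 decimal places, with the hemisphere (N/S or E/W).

CR-40: φ = -35.05556°, λ = +111.40167°
δ = d/R = 8880.3/6372.8 = 1.393469 rad
φ₂ = arcsin(sin φ₁ cos δ + cos φ₁ sin δ cos θ)
   = arcsin(-0.57437·0.17640 + 0.81860·0.98432·-0.31896) = -20.99723°
λ₂ = λ₁ + atan2(sin θ sin δ cos φ₁, cos δ − sin φ₁ sin φ₂) = -156.39284°

156.393°W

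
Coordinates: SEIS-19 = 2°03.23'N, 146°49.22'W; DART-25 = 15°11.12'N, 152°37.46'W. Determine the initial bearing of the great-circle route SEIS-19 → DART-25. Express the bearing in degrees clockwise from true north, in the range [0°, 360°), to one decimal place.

SEIS-19: φ = +2.05383°, λ = -146.82033°
DART-25: φ = +15.18533°, λ = -152.62433°
Δλ = -5.8040°
y = sin Δλ · cos φ₂ = -0.097595
x = cos φ₁ sin φ₂ − sin φ₁ cos φ₂ cos Δλ = 0.227364
θ = atan2(y, x) = -23.2312° → 336.7688° (mod 360°)

336.8°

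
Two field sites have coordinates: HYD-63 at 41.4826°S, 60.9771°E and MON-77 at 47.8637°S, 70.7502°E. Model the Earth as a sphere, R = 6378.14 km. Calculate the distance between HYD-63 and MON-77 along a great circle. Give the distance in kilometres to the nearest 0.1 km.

1048.8 km

Δφ = -6.3811°,  Δλ = 9.7731°
a = sin²(Δφ/2) + cos φ₁ cos φ₂ sin²(Δλ/2) = 0.006745
c = 2·arcsin(√a) = 0.164437 rad = 9.4216°
d = R·c = 6378.14 × 0.164437 = 1048.8 km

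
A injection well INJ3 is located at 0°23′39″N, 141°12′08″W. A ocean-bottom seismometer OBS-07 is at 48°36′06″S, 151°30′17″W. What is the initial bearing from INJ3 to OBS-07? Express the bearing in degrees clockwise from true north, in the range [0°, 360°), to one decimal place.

INJ3: φ = +0.39417°, λ = -141.20222°
OBS-07: φ = -48.60167°, λ = -151.50472°
Δλ = -10.3025°
y = sin Δλ · cos φ₂ = -0.118269
x = cos φ₁ sin φ₂ − sin φ₁ cos φ₂ cos Δλ = -0.754589
θ = atan2(y, x) = -171.0924° → 188.9076° (mod 360°)

188.9°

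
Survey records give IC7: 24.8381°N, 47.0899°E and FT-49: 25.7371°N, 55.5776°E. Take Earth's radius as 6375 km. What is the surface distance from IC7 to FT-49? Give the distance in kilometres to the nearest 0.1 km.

859.6 km

Δφ = 0.8990°,  Δλ = 8.4877°
a = sin²(Δφ/2) + cos φ₁ cos φ₂ sin²(Δλ/2) = 0.004538
c = 2·arcsin(√a) = 0.134834 rad = 7.7254°
d = R·c = 6375 × 0.134834 = 859.6 km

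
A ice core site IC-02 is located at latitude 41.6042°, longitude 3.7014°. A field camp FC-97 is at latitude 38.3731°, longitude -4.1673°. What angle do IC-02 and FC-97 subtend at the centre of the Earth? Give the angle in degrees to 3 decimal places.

6.836°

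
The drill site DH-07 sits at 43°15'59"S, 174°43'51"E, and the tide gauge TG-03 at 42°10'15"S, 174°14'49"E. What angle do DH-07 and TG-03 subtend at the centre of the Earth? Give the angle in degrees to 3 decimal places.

1.152°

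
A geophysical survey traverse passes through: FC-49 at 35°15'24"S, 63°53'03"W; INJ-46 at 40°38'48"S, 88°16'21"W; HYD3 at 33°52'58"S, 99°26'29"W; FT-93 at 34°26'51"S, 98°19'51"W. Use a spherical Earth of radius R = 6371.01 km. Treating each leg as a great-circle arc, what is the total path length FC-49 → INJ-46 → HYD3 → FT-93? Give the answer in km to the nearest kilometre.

3573 km

FC-49: φ = -35.25667°, λ = -63.88417°
INJ-46: φ = -40.64667°, λ = -88.27250°
HYD3: φ = -33.88278°, λ = -99.44139°
FT-93: φ = -34.44750°, λ = -98.33083°
FC-49→INJ-46: c = 0.347307 rad, d = 2212.69 km
INJ-46→HYD3: c = 0.194678 rad, d = 1240.29 km
HYD3→FT-93: c = 0.018824 rad, d = 119.93 km
Total = 2212.69 + 1240.29 + 119.93 = 3572.92 km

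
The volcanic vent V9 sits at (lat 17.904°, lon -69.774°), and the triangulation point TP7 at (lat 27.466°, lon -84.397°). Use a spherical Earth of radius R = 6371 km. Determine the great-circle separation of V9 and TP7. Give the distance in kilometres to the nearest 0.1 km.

1836.1 km

Δφ = 9.5620°,  Δλ = -14.6230°
a = sin²(Δφ/2) + cos φ₁ cos φ₂ sin²(Δλ/2) = 0.020621
c = 2·arcsin(√a) = 0.288199 rad = 16.5126°
d = R·c = 6371 × 0.288199 = 1836.1 km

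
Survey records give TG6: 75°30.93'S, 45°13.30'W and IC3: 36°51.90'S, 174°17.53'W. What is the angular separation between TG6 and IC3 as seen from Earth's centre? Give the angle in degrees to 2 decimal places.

TG6: φ = -75.51550°, λ = -45.22167°
IC3: φ = -36.86500°, λ = -174.29217°
Δφ = 38.6505°,  Δλ = -129.0705°
a = sin²(Δφ/2) + cos φ₁ cos φ₂ sin²(Δλ/2) = 0.272630
c = 2·arcsin(√a) = 1.098716 rad = 62.9518°

62.95°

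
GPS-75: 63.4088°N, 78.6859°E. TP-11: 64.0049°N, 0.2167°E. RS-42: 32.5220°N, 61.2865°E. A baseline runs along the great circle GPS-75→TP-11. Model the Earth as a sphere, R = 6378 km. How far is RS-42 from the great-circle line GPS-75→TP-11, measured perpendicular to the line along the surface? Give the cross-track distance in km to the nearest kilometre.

3594 km

δ₁₃ = central angle GPS-75→RS-42 = 0.571827 rad  (haversine)
θ₁₃ = bearing GPS-75→RS-42 = 207.769°,  θ₁₂ = bearing GPS-75→TP-11 = 307.032°
dₓₜ = R·arcsin(sin δ₁₃ · sin(θ₁₃ − θ₁₂)) = 6378·arcsin(0.54117·sin(-99.263°)) = -3593.737 km
|dₓₜ| = 3593.737 km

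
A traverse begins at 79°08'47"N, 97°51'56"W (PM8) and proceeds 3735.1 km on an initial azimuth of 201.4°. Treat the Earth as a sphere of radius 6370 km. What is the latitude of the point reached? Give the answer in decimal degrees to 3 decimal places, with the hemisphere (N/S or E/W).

46.141°N

PM8: φ = +79.14639°, λ = -97.86556°
δ = d/R = 3735.1/6370 = 0.586358 rad
φ₂ = arcsin(sin φ₁ cos δ + cos φ₁ sin δ cos θ)
   = arcsin(0.98211·0.83296 + 0.18830·0.55333·-0.93106) = 46.14141°
λ₂ = λ₁ + atan2(sin θ sin δ cos φ₁, cos δ − sin φ₁ sin φ₂) = -114.80667°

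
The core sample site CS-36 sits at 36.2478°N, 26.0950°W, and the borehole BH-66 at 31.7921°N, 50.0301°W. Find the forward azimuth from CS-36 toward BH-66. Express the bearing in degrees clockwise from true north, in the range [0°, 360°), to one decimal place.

Δλ = -23.9351°
y = sin Δλ · cos φ₂ = -0.344832
x = cos φ₁ sin φ₂ − sin φ₁ cos φ₂ cos Δλ = -0.034470
θ = atan2(y, x) = -95.7085° → 264.2915° (mod 360°)

264.3°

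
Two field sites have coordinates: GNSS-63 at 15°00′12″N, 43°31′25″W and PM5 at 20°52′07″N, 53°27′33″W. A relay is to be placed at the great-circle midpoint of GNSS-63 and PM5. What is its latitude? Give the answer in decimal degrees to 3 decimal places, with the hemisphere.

GNSS-63: φ = +15.00333°, λ = -43.52361°
PM5: φ = +20.86861°, λ = -53.45917°
Bx = cos φ₂ cos Δλ = 0.920386,  By = cos φ₂ sin Δλ = -0.161222
φₘ = atan2(sin φ₁ + sin φ₂, √((cos φ₁ + Bx)² + By²)) = 17.99923°
λₘ = λ₁ + atan2(By, cos φ₁ + Bx) = -48.40881°

17.999°N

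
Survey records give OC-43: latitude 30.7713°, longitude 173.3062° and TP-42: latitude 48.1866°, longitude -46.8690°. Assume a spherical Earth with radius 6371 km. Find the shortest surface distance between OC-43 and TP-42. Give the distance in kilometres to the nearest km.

Δφ = 17.4153°,  Δλ = 139.8248°
a = sin²(Δφ/2) + cos φ₁ cos φ₂ sin²(Δλ/2) = 0.528191
c = 2·arcsin(√a) = 1.627208 rad = 93.2322°
d = R·c = 6371 × 1.627208 = 10366.9 km

10367 km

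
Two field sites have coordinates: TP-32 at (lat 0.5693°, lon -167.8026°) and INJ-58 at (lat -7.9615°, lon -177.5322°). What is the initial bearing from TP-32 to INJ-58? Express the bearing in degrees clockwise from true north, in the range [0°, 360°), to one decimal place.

228.5°

Δλ = -9.7296°
y = sin Δλ · cos φ₂ = -0.167370
x = cos φ₁ sin φ₂ − sin φ₁ cos φ₂ cos Δλ = -0.148200
θ = atan2(y, x) = -131.5237° → 228.4763° (mod 360°)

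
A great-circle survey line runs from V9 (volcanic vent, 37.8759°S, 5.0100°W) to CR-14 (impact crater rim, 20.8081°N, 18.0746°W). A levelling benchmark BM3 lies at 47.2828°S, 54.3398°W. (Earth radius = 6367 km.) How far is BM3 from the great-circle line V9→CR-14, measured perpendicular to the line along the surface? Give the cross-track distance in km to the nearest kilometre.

3895 km

δ₁₃ = central angle V9→BM3 = 0.643420 rad  (haversine)
θ₁₃ = bearing V9→BM3 = 239.054°,  θ₁₂ = bearing V9→CR-14 = 345.871°
dₓₜ = R·arcsin(sin δ₁₃ · sin(θ₁₃ − θ₁₂)) = 6367·arcsin(0.59993·sin(-106.818°)) = -3894.817 km
|dₓₜ| = 3894.817 km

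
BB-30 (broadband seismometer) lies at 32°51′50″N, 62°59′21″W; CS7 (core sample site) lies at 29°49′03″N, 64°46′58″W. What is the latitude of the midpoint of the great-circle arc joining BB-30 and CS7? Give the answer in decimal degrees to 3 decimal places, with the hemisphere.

31.344°N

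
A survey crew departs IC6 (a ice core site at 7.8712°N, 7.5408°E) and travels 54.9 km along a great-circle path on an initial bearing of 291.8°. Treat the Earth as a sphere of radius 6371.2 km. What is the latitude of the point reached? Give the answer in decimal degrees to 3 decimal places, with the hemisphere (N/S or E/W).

8.054°N

δ = d/R = 54.9/6371.2 = 0.008617 rad
φ₂ = arcsin(sin φ₁ cos δ + cos φ₁ sin δ cos θ)
   = arcsin(0.13695·0.99996 + 0.99058·0.00862·0.37137) = 8.05429°
λ₂ = λ₁ + atan2(sin θ sin δ cos φ₁, cos δ − sin φ₁ sin φ₂) = 7.07783°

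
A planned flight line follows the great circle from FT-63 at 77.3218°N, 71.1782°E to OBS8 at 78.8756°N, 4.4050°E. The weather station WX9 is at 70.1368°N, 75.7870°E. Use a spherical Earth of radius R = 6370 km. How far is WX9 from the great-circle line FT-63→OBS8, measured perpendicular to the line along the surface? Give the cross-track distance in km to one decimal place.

δ₁₃ = central angle FT-63→WX9 = 0.127315 rad  (haversine)
θ₁₃ = bearing FT-63→WX9 = 167.583°,  θ₁₂ = bearing FT-63→OBS8 = 308.517°
dₓₜ = R·arcsin(sin δ₁₃ · sin(θ₁₃ − θ₁₂)) = 6370·arcsin(0.12697·sin(-140.933°)) = -510.276 km
|dₓₜ| = 510.276 km

510.3 km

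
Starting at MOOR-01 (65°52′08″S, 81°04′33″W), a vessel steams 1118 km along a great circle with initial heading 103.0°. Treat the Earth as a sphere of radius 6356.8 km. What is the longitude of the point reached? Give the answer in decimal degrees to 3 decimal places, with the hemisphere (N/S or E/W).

56.135°W

MOOR-01: φ = -65.86889°, λ = -81.07583°
δ = d/R = 1118/6356.8 = 0.175875 rad
φ₂ = arcsin(sin φ₁ cos δ + cos φ₁ sin δ cos θ)
   = arcsin(-0.91261·0.98457 + 0.40883·0.17497·-0.22495) = -66.15259°
λ₂ = λ₁ + atan2(sin θ sin δ cos φ₁, cos δ − sin φ₁ sin φ₂) = -56.13533°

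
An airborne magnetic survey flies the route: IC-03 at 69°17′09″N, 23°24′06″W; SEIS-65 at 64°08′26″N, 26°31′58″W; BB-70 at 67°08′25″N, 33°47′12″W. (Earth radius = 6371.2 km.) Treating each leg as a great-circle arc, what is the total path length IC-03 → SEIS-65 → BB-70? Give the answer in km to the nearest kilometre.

1059 km

IC-03: φ = +69.28583°, λ = -23.40167°
SEIS-65: φ = +64.14056°, λ = -26.53278°
BB-70: φ = +67.14028°, λ = -33.78667°
IC-03→SEIS-65: c = 0.092334 rad, d = 588.28 km
SEIS-65→BB-70: c = 0.073859 rad, d = 470.57 km
Total = 588.28 + 470.57 = 1058.85 km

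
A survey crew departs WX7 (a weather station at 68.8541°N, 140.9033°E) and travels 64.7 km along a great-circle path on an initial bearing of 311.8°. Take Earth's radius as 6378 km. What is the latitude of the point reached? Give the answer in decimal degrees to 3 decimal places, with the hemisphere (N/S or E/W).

69.237°N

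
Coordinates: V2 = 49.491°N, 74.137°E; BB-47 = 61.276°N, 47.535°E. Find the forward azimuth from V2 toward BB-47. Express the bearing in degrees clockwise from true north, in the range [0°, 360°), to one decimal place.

318.5°

Δλ = -26.6020°
y = sin Δλ · cos φ₂ = -0.215204
x = cos φ₁ sin φ₂ − sin φ₁ cos φ₂ cos Δλ = 0.242921
θ = atan2(y, x) = -41.5378° → 318.4622° (mod 360°)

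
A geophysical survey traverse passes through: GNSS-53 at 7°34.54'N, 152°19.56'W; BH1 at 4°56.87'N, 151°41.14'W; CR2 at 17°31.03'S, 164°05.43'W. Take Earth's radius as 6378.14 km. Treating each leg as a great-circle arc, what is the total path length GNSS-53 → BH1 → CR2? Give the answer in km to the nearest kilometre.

GNSS-53: φ = +7.57567°, λ = -152.32600°
BH1: φ = +4.94783°, λ = -151.68567°
CR2: φ = -17.51717°, λ = -164.09050°
GNSS-53→BH1: c = 0.047190 rad, d = 300.99 km
BH1→CR2: c = 0.446572 rad, d = 2848.30 km
Total = 300.99 + 2848.30 = 3149.29 km

3149 km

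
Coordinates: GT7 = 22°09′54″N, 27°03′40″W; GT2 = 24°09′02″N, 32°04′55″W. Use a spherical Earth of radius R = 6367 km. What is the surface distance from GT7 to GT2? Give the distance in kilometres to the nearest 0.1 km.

GT7: φ = +22.16500°, λ = -27.06111°
GT2: φ = +24.15056°, λ = -32.08194°
Δφ = 1.9856°,  Δλ = -5.0208°
a = sin²(Δφ/2) + cos φ₁ cos φ₂ sin²(Δλ/2) = 0.001921
c = 2·arcsin(√a) = 0.087697 rad = 5.0246°
d = R·c = 6367 × 0.087697 = 558.4 km

558.4 km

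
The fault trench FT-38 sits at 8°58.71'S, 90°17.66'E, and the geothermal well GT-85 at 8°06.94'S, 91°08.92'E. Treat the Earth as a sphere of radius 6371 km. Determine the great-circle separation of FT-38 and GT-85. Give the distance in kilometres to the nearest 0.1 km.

134.3 km

FT-38: φ = -8.97850°, λ = +90.29433°
GT-85: φ = -8.11567°, λ = +91.14867°
Δφ = 0.8628°,  Δλ = 0.8543°
a = sin²(Δφ/2) + cos φ₁ cos φ₂ sin²(Δλ/2) = 0.000111
c = 2·arcsin(√a) = 0.021076 rad = 1.2076°
d = R·c = 6371 × 0.021076 = 134.3 km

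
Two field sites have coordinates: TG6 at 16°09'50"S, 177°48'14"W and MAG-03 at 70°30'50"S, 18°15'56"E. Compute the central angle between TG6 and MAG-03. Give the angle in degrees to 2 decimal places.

92.60°

TG6: φ = -16.16389°, λ = -177.80389°
MAG-03: φ = -70.51389°, λ = +18.26556°
Δφ = -54.3500°,  Δλ = -163.9306°
a = sin²(Δφ/2) + cos φ₁ cos φ₂ sin²(Δλ/2) = 0.522716
c = 2·arcsin(√a) = 1.616245 rad = 92.6040°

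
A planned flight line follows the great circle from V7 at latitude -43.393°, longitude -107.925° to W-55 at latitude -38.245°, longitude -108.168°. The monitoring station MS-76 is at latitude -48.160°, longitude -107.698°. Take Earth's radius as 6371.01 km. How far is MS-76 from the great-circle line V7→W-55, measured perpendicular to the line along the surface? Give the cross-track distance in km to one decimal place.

2.8 km

δ₁₃ = central angle V7→MS-76 = 0.083246 rad  (haversine)
θ₁₃ = bearing V7→MS-76 = 178.179°,  θ₁₂ = bearing V7→W-55 = 357.874°
dₓₜ = R·arcsin(sin δ₁₃ · sin(θ₁₃ − θ₁₂)) = 6371.01·arcsin(0.08315·sin(-179.695°)) = -2.817 km
|dₓₜ| = 2.817 km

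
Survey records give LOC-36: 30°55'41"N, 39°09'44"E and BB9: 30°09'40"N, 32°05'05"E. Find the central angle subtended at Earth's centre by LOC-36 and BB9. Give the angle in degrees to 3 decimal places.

LOC-36: φ = +30.92806°, λ = +39.16222°
BB9: φ = +30.16111°, λ = +32.08472°
Δφ = -0.7669°,  Δλ = -7.0775°
a = sin²(Δφ/2) + cos φ₁ cos φ₂ sin²(Δλ/2) = 0.002870
c = 2·arcsin(√a) = 0.107204 rad = 6.1424°

6.142°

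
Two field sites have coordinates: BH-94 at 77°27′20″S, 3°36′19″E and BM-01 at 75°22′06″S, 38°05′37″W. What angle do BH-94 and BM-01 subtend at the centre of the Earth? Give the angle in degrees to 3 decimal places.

BH-94: φ = -77.45556°, λ = +3.60528°
BM-01: φ = -75.36833°, λ = -38.09361°
Δφ = 2.0872°,  Δλ = -41.6989°
a = sin²(Δφ/2) + cos φ₁ cos φ₂ sin²(Δλ/2) = 0.007282
c = 2·arcsin(√a) = 0.170874 rad = 9.7903°

9.790°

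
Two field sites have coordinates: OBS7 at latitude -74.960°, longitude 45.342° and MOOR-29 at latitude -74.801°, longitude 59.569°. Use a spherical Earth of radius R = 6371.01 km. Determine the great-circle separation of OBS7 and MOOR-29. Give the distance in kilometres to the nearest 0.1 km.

Δφ = 0.1590°,  Δλ = 14.2270°
a = sin²(Δφ/2) + cos φ₁ cos φ₂ sin²(Δλ/2) = 0.001045
c = 2·arcsin(√a) = 0.064671 rad = 3.7054°
d = R·c = 6371.01 × 0.064671 = 412.0 km

412.0 km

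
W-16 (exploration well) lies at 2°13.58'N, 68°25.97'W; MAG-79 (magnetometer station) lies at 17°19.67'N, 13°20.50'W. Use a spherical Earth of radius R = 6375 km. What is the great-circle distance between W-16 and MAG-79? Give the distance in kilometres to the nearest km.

6244 km

W-16: φ = +2.22633°, λ = -68.43283°
MAG-79: φ = +17.32783°, λ = -13.34167°
Δφ = 15.1015°,  Δλ = 55.0912°
a = sin²(Δφ/2) + cos φ₁ cos φ₂ sin²(Δλ/2) = 0.221271
c = 2·arcsin(√a) = 0.979475 rad = 56.1198°
d = R·c = 6375 × 0.979475 = 6244.2 km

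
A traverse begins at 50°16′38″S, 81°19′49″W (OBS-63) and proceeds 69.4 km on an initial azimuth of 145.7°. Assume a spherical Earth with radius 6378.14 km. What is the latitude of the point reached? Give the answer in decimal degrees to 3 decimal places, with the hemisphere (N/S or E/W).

OBS-63: φ = -50.27722°, λ = -81.33028°
δ = d/R = 69.4/6378.14 = 0.010881 rad
φ₂ = arcsin(sin φ₁ cos δ + cos φ₁ sin δ cos θ)
   = arcsin(-0.76915·0.99994 + 0.63907·0.01088·-0.82610) = -50.79092°
λ₂ = λ₁ + atan2(sin θ sin δ cos φ₁, cos δ − sin φ₁ sin φ₂) = -80.77453°

50.791°S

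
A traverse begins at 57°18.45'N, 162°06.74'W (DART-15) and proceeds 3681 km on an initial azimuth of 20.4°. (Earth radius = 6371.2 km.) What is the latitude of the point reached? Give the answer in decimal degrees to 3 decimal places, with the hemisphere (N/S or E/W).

DART-15: φ = +57.30750°, λ = -162.11233°
δ = d/R = 3681/6371.2 = 0.577756 rad
φ₂ = arcsin(sin φ₁ cos δ + cos φ₁ sin δ cos θ)
   = arcsin(0.84158·0.83769 + 0.54013·0.54615·0.93728) = 78.95385°
λ₂ = λ₁ + atan2(sin θ sin δ cos φ₁, cos δ − sin φ₁ sin φ₂) = -78.60415°

78.954°N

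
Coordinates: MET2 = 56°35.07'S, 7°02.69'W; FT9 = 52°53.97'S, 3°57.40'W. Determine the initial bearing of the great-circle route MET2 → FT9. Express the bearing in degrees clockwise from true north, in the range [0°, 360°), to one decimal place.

MET2: φ = -56.58450°, λ = -7.04483°
FT9: φ = -52.89950°, λ = -3.95667°
Δλ = 3.0882°
y = sin Δλ · cos φ₂ = 0.032497
x = cos φ₁ sin φ₂ − sin φ₁ cos φ₂ cos Δλ = 0.063540
θ = atan2(y, x) = 27.0870° → 27.0870° (mod 360°)

27.1°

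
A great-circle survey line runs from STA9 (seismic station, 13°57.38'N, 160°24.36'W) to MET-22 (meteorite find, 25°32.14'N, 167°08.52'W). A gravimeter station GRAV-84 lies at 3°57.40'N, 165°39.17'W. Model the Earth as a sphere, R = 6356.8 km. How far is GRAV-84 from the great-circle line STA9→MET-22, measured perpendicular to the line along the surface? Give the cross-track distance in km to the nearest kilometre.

STA9: φ = +13.95633°, λ = -160.40600°
MET-22: φ = +25.53567°, λ = -167.14200°
GRAV-84: φ = +3.95667°, λ = -165.65283°
δ₁₃ = central angle STA9→GRAV-84 = 0.196519 rad  (haversine)
θ₁₃ = bearing STA9→GRAV-84 = 207.854°,  θ₁₂ = bearing STA9→MET-22 = 332.374°
dₓₜ = R·arcsin(sin δ₁₃ · sin(θ₁₃ − θ₁₂)) = 6356.8·arcsin(0.19526·sin(-124.520°)) = -1027.130 km
|dₓₜ| = 1027.130 km

1027 km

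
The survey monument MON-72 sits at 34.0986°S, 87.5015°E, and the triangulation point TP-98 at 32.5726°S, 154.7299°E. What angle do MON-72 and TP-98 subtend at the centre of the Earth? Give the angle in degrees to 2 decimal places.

Δφ = 1.5260°,  Δλ = 67.2284°
a = sin²(Δφ/2) + cos φ₁ cos φ₂ sin²(Δλ/2) = 0.214041
c = 2·arcsin(√a) = 0.961953 rad = 55.1159°

55.12°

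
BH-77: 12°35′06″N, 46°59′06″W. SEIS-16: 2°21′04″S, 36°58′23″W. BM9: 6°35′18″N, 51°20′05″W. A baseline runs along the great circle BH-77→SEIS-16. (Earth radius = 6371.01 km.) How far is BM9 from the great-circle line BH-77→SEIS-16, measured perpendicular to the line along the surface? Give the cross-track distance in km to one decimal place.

771.4 km

BH-77: φ = +12.58500°, λ = -46.98500°
SEIS-16: φ = -2.35111°, λ = -36.97306°
BM9: φ = +6.58833°, λ = -51.33472°
δ₁₃ = central angle BH-77→BM9 = 0.128654 rad  (haversine)
θ₁₃ = bearing BH-77→BM9 = 215.962°,  θ₁₂ = bearing BH-77→SEIS-16 = 145.677°
dₓₜ = R·arcsin(sin δ₁₃ · sin(θ₁₃ − θ₁₂)) = 6371.01·arcsin(0.12830·sin(70.285°)) = 771.366 km
|dₓₜ| = 771.366 km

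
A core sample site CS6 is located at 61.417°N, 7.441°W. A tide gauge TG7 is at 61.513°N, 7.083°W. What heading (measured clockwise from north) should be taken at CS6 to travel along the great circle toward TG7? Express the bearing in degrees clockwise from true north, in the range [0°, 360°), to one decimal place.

60.5°

Δλ = 0.3580°
y = sin Δλ · cos φ₂ = 0.002980
x = cos φ₁ sin φ₂ − sin φ₁ cos φ₂ cos Δλ = 0.001684
θ = atan2(y, x) = 60.5350° → 60.5350° (mod 360°)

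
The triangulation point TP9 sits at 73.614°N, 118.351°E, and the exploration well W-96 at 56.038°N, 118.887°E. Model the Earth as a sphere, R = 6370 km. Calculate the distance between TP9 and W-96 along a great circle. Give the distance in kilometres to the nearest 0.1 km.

1954.2 km

Δφ = -17.5760°,  Δλ = 0.5360°
a = sin²(Δφ/2) + cos φ₁ cos φ₂ sin²(Δλ/2) = 0.023345
c = 2·arcsin(√a) = 0.306782 rad = 17.5773°
d = R·c = 6370 × 0.306782 = 1954.2 km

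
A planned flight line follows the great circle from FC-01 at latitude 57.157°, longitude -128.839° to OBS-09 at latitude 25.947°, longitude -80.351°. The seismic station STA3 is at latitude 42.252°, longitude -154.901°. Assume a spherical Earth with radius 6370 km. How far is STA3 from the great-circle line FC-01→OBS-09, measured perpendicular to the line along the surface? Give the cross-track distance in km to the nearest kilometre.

1935 km

δ₁₃ = central angle FC-01→STA3 = 0.388350 rad  (haversine)
θ₁₃ = bearing FC-01→STA3 = 239.184°,  θ₁₂ = bearing FC-01→OBS-09 = 111.366°
dₓₜ = R·arcsin(sin δ₁₃ · sin(θ₁₃ − θ₁₂)) = 6370·arcsin(0.37866·sin(127.818°)) = 1935.077 km
|dₓₜ| = 1935.077 km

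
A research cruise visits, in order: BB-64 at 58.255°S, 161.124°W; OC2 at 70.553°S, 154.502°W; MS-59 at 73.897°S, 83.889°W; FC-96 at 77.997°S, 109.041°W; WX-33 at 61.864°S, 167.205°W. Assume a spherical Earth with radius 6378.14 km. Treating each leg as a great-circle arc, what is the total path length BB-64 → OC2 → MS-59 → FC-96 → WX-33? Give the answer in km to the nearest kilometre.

BB-64→OC2: c = 0.220060 rad, d = 1403.57 km
OC2→MS-59: c = 0.357980 rad, d = 2283.25 km
MS-59→FC-96: c = 0.126800 rad, d = 808.75 km
FC-96→WX-33: c = 0.417067 rad, d = 2660.11 km
Total = 1403.57 + 2283.25 + 808.75 + 2660.11 = 7155.68 km

7156 km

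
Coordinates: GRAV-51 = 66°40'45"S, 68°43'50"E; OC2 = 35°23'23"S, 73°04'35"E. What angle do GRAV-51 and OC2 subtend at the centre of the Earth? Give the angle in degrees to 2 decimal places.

31.39°

GRAV-51: φ = -66.67917°, λ = +68.73056°
OC2: φ = -35.38972°, λ = +73.07639°
Δφ = 31.2894°,  Δλ = 4.3458°
a = sin²(Δφ/2) + cos φ₁ cos φ₂ sin²(Δλ/2) = 0.073187
c = 2·arcsin(√a) = 0.547888 rad = 31.3917°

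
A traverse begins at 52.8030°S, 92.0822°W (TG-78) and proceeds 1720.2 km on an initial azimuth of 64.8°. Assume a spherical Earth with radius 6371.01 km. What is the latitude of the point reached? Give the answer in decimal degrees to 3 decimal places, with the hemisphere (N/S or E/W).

δ = d/R = 1720.2/6371.01 = 0.270004 rad
φ₂ = arcsin(sin φ₁ cos δ + cos φ₁ sin δ cos θ)
   = arcsin(-0.79656·0.96377 + 0.60456·0.26674·0.42578) = -44.35020°
λ₂ = λ₁ + atan2(sin θ sin δ cos φ₁, cos δ − sin φ₁ sin φ₂) = -72.35673°

44.350°S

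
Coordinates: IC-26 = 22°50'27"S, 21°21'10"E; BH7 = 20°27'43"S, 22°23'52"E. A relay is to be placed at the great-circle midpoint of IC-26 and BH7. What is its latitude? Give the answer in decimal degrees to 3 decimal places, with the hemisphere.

IC-26: φ = -22.84083°, λ = +21.35278°
BH7: φ = -20.46194°, λ = +22.39778°
Bx = cos φ₂ cos Δλ = 0.936749,  By = cos φ₂ sin Δλ = 0.017087
φₘ = atan2(sin φ₁ + sin φ₂, √((cos φ₁ + Bx)² + By²)) = -21.65221°
λₘ = λ₁ + atan2(By, cos φ₁ + Bx) = 21.87958°

21.652°S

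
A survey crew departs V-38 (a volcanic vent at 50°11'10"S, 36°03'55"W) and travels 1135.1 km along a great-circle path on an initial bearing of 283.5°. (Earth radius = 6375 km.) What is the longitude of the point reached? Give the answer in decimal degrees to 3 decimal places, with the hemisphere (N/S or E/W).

V-38: φ = -50.18611°, λ = -36.06528°
δ = d/R = 1135.1/6375 = 0.178055 rad
φ₂ = arcsin(sin φ₁ cos δ + cos φ₁ sin δ cos θ)
   = arcsin(-0.76813·0.98419 + 0.64030·0.17712·0.23345) = -46.84534°
λ₂ = λ₁ + atan2(sin θ sin δ cos φ₁, cos δ − sin φ₁ sin φ₂) = -50.64917°

50.649°W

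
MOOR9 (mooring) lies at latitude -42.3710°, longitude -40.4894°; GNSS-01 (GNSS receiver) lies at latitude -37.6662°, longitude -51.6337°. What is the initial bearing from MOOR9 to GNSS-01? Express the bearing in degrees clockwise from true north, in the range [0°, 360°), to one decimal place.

295.2°

Δλ = -11.1443°
y = sin Δλ · cos φ₂ = -0.152998
x = cos φ₁ sin φ₂ − sin φ₁ cos φ₂ cos Δλ = 0.071963
θ = atan2(y, x) = -64.8100° → 295.1900° (mod 360°)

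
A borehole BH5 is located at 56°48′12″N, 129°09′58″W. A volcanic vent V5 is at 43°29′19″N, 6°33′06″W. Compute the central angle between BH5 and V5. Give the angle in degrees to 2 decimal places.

68.79°

BH5: φ = +56.80333°, λ = -129.16611°
V5: φ = +43.48861°, λ = -6.55167°
Δφ = -13.3147°,  Δλ = 122.6144°
a = sin²(Δφ/2) + cos φ₁ cos φ₂ sin²(Δλ/2) = 0.319104
c = 2·arcsin(√a) = 1.200606 rad = 68.7897°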